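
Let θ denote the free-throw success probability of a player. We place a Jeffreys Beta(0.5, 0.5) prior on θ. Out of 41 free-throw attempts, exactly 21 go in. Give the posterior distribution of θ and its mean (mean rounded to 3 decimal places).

Posterior: Beta(21.5, 20.5); mean ≈ 0.512

Observing 21 successes and 20 failures updates Beta(0.5, 0.5) by adding the success and failure counts to the two shape parameters: α = 0.5+21 = 21.5, β = 0.5+20 = 20.5.
Posterior mean = α/(α+β) = 21.5/42 = 0.512.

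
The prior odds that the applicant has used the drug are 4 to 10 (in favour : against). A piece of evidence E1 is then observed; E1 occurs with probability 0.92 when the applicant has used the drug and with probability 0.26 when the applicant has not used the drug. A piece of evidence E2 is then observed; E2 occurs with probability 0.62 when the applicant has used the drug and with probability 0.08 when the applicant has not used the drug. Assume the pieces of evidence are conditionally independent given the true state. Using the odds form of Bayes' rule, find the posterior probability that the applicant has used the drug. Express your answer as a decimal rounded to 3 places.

Prior odds = 4/10 = 0.40000.
Likelihood ratio for E1 = 0.92/0.26 = 3.5385.
Likelihood ratio for E2 = 0.62/0.08 = 7.7500.
Posterior odds = prior odds × LR₁ × LR₂ = 10.969.
Posterior probability = odds/(1+odds) = 10.969/11.969 = 0.916.

Posterior probability ≈ 0.916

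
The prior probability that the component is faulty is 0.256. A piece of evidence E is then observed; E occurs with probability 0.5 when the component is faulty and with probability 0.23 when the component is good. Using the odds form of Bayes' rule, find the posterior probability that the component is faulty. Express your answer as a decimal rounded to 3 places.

Posterior probability ≈ 0.428

Prior odds = 0.256/(1−0.256) = 0.34409. In log-odds, ln(0.34409) = -1.0669.
Add log likelihood ratio: ln(2.1739) = 0.77653.
Posterior log-odds = -0.29033, so posterior odds = exp(-0.29033) = 0.74801. Converting, P(H|E) = 0.74801/1.7480 = 0.428.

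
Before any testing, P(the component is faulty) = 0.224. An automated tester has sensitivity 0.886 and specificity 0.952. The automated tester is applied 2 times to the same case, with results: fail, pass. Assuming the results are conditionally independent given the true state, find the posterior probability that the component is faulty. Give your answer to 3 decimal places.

Posterior P(H) ≈ 0.390

With H the event that the component is faulty, the joint likelihood of the observed sequence is P(data|H) = 0.886·0.114 = 0.10100 and P(data|¬H) = 0.048·0.952 = 0.045696.
Bayes: P(H|data) = 0.224·0.10100 / (0.224·0.10100 + 0.776·0.045696) = 0.022625/0.058085 = 0.3895.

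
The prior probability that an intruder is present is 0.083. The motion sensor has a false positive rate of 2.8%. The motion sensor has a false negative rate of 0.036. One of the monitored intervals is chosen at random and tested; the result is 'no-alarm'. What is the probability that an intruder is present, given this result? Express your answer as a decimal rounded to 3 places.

P(H | E) ≈ 0.003

Let H be the event that an intruder is present. P(H) = 0.083, so P(¬H) = 0.917. With E the 'no-alarm' result, P(E|H) = 0.036 and P(E|¬H) = 0.972.
P(E) = 0.036·0.083 + 0.972·0.917 = 0.0029880 + 0.89132 = 0.89431.
By Bayes' theorem, P(H|E) = 0.0029880 / 0.89431 = 0.003.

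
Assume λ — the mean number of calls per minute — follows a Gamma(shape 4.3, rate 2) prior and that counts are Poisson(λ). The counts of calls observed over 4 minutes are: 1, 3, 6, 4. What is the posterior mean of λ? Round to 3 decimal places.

Total count ∑xᵢ = 14 over n = 4 minutes.
Gamma is conjugate to the Poisson likelihood: posterior is Gamma(shape = 4.3+14 = 18.3, rate = 2+4 = 6).
Posterior mean = shape/rate = 18.3/6 = 3.050.

Posterior mean ≈ 3.050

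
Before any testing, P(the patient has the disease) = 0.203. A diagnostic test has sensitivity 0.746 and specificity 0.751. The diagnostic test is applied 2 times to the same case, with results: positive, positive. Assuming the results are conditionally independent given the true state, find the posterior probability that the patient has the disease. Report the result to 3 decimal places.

Let H be the event that the patient has the disease; start with P(H) = 0.203. P('positive'|H) = 0.746, P('positive'|¬H) = 0.249.
Update on result 1 ('positive'): P(H) ← 0.746·0.2030 / (0.746·0.2030 + 0.249·0.7970) = 0.15144/0.34989 = 0.4328.
Update on result 2 ('positive'): P(H) ← 0.746·0.4328 / (0.746·0.4328 + 0.249·0.5672) = 0.32288/0.46411 = 0.6957.

Posterior P(H) ≈ 0.696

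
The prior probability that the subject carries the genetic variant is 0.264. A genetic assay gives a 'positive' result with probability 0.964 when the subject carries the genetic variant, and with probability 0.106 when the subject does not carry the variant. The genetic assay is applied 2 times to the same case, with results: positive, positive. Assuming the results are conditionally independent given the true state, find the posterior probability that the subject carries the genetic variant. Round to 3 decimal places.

Posterior P(H) ≈ 0.967

With H the event that the subject carries the genetic variant, the joint likelihood of the observed sequence is P(data|H) = 0.964·0.964 = 0.92930 and P(data|¬H) = 0.106·0.106 = 0.011236.
Bayes: P(H|data) = 0.264·0.92930 / (0.264·0.92930 + 0.736·0.011236) = 0.24533/0.25360 = 0.9674.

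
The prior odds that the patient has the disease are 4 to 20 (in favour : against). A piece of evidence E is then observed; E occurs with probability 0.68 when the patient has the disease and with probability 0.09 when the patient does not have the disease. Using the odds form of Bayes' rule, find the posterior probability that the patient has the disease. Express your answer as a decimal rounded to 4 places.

Posterior probability ≈ 0.6018

Prior odds = 4/20 = 0.20000. In log-odds, ln(0.20000) = -1.6094.
Add log likelihood ratio: ln(7.5556) = 2.0223.
Posterior log-odds = 0.41285, so posterior odds = exp(0.41285) = 1.5111. Converting, P(H|E) = 1.5111/2.5111 = 0.6018.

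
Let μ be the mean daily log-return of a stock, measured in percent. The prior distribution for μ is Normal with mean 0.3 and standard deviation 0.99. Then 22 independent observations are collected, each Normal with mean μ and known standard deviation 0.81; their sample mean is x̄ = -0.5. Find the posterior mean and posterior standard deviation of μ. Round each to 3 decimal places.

Posterior mean ≈ -0.476; posterior SD ≈ 0.170

With known σ, the Normal prior is conjugate. Weight on the data is w = (n/σ²)/(n/σ² + 1/τ₀²) = 33.5315/(33.5315+1.02030) = 0.97047.
Posterior mean = w·x̄ + (1−w)·μ₀ = 0.97047·-0.5 + 0.029530·0.3 = -0.476. Posterior variance = 1/(33.5315+1.02030) = 0.0289421, so SD = 0.170.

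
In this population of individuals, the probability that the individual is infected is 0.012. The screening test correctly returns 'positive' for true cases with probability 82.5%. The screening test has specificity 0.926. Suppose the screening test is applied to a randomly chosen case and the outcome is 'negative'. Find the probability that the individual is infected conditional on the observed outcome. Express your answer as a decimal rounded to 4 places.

P(H | E) ≈ 0.0023

Let H be the event that the individual is infected. P(H) = 0.012, so P(¬H) = 0.988. With E the 'negative' result, P(E|H) = 0.175 and P(E|¬H) = 0.926.
P(E) = 0.175·0.012 + 0.926·0.988 = 0.0021000 + 0.91489 = 0.91699.
By Bayes' theorem, P(H|E) = 0.0021000 / 0.91699 = 0.0023.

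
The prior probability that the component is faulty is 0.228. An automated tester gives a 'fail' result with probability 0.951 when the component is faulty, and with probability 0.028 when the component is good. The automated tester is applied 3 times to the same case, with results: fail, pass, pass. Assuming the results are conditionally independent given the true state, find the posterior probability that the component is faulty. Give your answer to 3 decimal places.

Posterior P(H) ≈ 0.025

Let H be the event that the component is faulty; start with P(H) = 0.228. P('fail'|H) = 0.951, P('fail'|¬H) = 0.028.
Update on result 1 ('fail'): P(H) ← 0.951·0.2280 / (0.951·0.2280 + 0.028·0.7720) = 0.21683/0.23844 = 0.9093.
Update on result 2 ('pass'): P(H) ← 0.049·0.9093 / (0.049·0.9093 + 0.972·0.0907) = 0.044558/0.13267 = 0.3358.
Update on result 3 ('pass'): P(H) ← 0.049·0.3358 / (0.049·0.3358 + 0.972·0.6642) = 0.016456/0.66201 = 0.0249.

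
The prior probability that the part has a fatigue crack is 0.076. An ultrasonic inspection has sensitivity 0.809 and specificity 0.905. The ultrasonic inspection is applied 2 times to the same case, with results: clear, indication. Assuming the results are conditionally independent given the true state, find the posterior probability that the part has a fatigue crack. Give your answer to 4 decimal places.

Posterior P(H) ≈ 0.1288

Let H be the event that the part has a fatigue crack; start with P(H) = 0.076. P('indication'|H) = 0.809, P('indication'|¬H) = 0.095.
Update on result 1 ('clear'): P(H) ← 0.191·0.0760 / (0.191·0.0760 + 0.905·0.9240) = 0.014516/0.85074 = 0.0171.
Update on result 2 ('indication'): P(H) ← 0.809·0.0171 / (0.809·0.0171 + 0.095·0.9829) = 0.013804/0.10718 = 0.1288.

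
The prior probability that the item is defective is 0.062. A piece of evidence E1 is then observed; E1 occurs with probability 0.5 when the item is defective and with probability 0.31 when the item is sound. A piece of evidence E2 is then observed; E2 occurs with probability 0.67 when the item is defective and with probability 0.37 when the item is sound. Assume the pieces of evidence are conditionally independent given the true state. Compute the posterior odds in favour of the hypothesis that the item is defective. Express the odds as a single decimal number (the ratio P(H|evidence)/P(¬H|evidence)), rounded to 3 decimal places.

Posterior odds ≈ 0.193

Prior odds = 0.062/(1−0.062) = 0.066098. In log-odds, ln(0.066098) = -2.7166.
Add log likelihood ratios: ln(1.6129) + ln(1.8108) = 1.0718.
Posterior log-odds = -1.6448, so posterior odds = exp(-1.6448) = 0.19305.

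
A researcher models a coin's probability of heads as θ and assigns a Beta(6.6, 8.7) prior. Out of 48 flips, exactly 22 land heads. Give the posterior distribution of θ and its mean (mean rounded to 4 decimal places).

The binomial likelihood is conjugate to the Beta prior: with 22 successes and 26 failures, the posterior is Beta(6.6+22, 8.7+26) = Beta(28.6, 34.7).
E[θ | data] = 28.6/(28.6+34.7) = 0.4518.

Posterior: Beta(28.6, 34.7); mean ≈ 0.4518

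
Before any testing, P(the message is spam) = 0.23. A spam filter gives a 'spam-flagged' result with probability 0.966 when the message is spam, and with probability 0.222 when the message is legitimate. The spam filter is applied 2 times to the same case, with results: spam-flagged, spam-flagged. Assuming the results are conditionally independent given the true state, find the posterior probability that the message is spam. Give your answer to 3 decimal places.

Let H be the event that the message is spam; start with P(H) = 0.23. P('spam-flagged'|H) = 0.966, P('spam-flagged'|¬H) = 0.222.
Update on result 1 ('spam-flagged'): P(H) ← 0.966·0.2300 / (0.966·0.2300 + 0.222·0.7700) = 0.22218/0.39312 = 0.5652.
Update on result 2 ('spam-flagged'): P(H) ← 0.966·0.5652 / (0.966·0.5652 + 0.222·0.4348) = 0.54596/0.64249 = 0.8498.

Posterior P(H) ≈ 0.850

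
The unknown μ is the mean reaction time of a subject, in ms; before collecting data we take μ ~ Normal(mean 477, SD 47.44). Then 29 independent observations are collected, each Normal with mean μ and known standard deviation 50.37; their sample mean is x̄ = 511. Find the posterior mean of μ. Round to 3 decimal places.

Prior precision 1/τ₀² = 1/47.44² = 0.00044434; data precision n/σ² = 29/50.37² = 0.0114302.
Posterior precision = 0.00044434 + 0.0114302 = 0.0118745.
Posterior mean = (0.00044434·477 + 0.0114302·511) / 0.0118745 = 509.728.

Posterior mean ≈ 509.728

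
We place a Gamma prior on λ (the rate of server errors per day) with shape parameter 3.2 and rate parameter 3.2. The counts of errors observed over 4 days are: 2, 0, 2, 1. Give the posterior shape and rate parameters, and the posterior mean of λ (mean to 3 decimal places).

Posterior: Gamma(shape=8.2, rate=7.2); mean ≈ 1.139

Total count ∑xᵢ = 5 over n = 4 days.
Gamma is conjugate to the Poisson likelihood: posterior is Gamma(shape = 3.2+5 = 8.2, rate = 3.2+4 = 7.2).
E[λ | data] = 8.2/7.2 = 1.139.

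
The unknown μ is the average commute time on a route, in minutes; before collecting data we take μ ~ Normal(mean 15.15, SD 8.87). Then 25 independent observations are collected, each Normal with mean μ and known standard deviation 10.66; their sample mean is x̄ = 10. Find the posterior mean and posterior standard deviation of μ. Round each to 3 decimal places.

Prior precision 1/τ₀² = 1/8.87² = 0.0127102; data precision n/σ² = 25/10.66² = 0.220001.
Posterior precision = 0.0127102 + 0.220001 = 0.232712, giving posterior SD = 1/√0.232712 = 2.073.
Posterior mean = (0.0127102·15.15 + 0.220001·10) / 0.232712 = 10.281.

Posterior mean ≈ 10.281; posterior SD ≈ 2.073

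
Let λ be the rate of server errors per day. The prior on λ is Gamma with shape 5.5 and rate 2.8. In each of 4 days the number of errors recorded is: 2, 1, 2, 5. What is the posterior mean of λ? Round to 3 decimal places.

Total count ∑xᵢ = 10 over n = 4 days.
Gamma is conjugate to the Poisson likelihood: posterior is Gamma(shape = 5.5+10 = 15.5, rate = 2.8+4 = 6.8).
E[λ | data] = 15.5/6.8 = 2.279.

Posterior mean ≈ 2.279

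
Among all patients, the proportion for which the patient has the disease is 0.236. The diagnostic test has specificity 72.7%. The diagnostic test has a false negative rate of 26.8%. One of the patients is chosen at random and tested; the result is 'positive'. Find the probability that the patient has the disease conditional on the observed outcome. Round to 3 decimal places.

P(H | E) ≈ 0.453

Write H for 'the patient has the disease'. Prior odds H:¬H = 0.236/0.764 = 0.30890. For the 'positive' outcome, the likelihood ratio is 0.732/0.273 = 2.6813.
Posterior odds = 0.30890 × 2.6813 = 0.82826, so P(H|E) = 0.82826/(1+0.82826) = 0.453.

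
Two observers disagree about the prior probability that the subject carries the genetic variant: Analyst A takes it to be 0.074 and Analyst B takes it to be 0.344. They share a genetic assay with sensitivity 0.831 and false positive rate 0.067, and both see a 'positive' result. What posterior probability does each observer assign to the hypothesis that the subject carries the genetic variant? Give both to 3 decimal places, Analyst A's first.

The likelihood ratio for a 'positive' result is 0.831/0.067 = 12.403.
Analyst A: prior odds 0.074/0.926 = 0.079914; posterior odds 0.99117; posterior probability 0.498.
Analyst B: prior odds 0.344/0.656 = 0.52439; posterior odds 6.5040; posterior probability 0.867.

Analyst A: 0.498; Analyst B: 0.867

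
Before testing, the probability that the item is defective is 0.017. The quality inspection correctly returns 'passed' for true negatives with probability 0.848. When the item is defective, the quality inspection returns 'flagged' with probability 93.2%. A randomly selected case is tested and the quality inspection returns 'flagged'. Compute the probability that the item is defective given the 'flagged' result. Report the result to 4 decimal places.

P(H | E) ≈ 0.0959

Let H be the event that the item is defective. P(H) = 0.017, so P(¬H) = 0.983. With E the 'flagged' result, P(E|H) = 0.932 and P(E|¬H) = 0.152.
P(E) = 0.932·0.017 + 0.152·0.983 = 0.015844 + 0.14942 = 0.16526.
By Bayes' theorem, P(H|E) = 0.015844 / 0.16526 = 0.0959.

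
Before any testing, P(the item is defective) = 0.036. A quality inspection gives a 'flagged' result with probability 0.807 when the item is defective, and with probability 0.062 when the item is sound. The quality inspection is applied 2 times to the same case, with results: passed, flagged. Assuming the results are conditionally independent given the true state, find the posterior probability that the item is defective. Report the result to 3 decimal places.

Posterior P(H) ≈ 0.091

Let H be the event that the item is defective; start with P(H) = 0.036. P('flagged'|H) = 0.807, P('flagged'|¬H) = 0.062.
Update on result 1 ('passed'): P(H) ← 0.193·0.0360 / (0.193·0.0360 + 0.938·0.9640) = 0.0069480/0.91118 = 0.0076.
Update on result 2 ('flagged'): P(H) ← 0.807·0.0076 / (0.807·0.0076 + 0.062·0.9924) = 0.0061536/0.067681 = 0.0909.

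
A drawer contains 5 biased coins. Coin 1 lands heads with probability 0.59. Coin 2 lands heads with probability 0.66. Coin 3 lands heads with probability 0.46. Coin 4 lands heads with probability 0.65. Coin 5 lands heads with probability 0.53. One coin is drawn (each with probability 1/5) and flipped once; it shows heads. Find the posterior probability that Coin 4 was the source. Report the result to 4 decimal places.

Tabulate prior·likelihood by source: [1] prior 0.2, lik 0.59, product 0.1180; [2] prior 0.2, lik 0.66, product 0.1320; [3] prior 0.2, lik 0.46, product 0.09200; [4] prior 0.2, lik 0.65, product 0.1300; [5] prior 0.2, lik 0.53, product 0.1060.
Normalizing constant = 0.57800; the posterior for Coin 4 is its product over the sum, 0.1300/0.57800 = 0.2249.

Posterior probability ≈ 0.2249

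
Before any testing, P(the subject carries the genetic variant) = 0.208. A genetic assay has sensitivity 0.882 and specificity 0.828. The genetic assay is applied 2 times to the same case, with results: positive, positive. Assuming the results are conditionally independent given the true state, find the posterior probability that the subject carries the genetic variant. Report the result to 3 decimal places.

Posterior P(H) ≈ 0.874

With H the event that the subject carries the genetic variant, the joint likelihood of the observed sequence is P(data|H) = 0.882·0.882 = 0.77792 and P(data|¬H) = 0.172·0.172 = 0.029584.
Bayes: P(H|data) = 0.208·0.77792 / (0.208·0.77792 + 0.792·0.029584) = 0.16181/0.18524 = 0.8735.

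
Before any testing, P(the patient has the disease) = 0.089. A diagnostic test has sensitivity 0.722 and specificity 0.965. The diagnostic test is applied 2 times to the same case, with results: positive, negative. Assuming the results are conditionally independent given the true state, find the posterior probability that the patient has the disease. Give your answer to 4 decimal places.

Posterior P(H) ≈ 0.3673

Let H be the event that the patient has the disease; start with P(H) = 0.089. P('positive'|H) = 0.722, P('positive'|¬H) = 0.035.
Update on result 1 ('positive'): P(H) ← 0.722·0.0890 / (0.722·0.0890 + 0.035·0.9110) = 0.064258/0.096143 = 0.6684.
Update on result 2 ('negative'): P(H) ← 0.278·0.6684 / (0.278·0.6684 + 0.965·0.3316) = 0.18580/0.50584 = 0.3673.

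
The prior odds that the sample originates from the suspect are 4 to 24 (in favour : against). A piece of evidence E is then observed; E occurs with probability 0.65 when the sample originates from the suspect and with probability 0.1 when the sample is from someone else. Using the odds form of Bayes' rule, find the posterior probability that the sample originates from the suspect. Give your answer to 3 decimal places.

Prior odds = 4/24 = 0.16667.
Likelihood ratio for E = 0.65/0.1 = 6.5000.
Posterior odds = prior odds × LR = 1.0833.
Posterior probability = odds/(1+odds) = 1.0833/2.0833 = 0.520.

Posterior probability ≈ 0.520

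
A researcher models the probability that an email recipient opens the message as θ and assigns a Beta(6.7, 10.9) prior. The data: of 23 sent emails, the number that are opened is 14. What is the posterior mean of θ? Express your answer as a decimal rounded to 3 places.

Posterior mean ≈ 0.510

The binomial likelihood is conjugate to the Beta prior: with 14 successes and 9 failures, the posterior is Beta(6.7+14, 10.9+9) = Beta(20.7, 19.9).
Posterior mean = α/(α+β) = 20.7/40.6 = 0.510.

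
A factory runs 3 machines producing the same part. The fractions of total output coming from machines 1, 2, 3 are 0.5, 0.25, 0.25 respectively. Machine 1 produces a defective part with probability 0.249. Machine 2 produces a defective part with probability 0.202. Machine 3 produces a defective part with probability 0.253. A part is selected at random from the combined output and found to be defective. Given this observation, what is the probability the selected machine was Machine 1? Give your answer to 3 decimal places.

Tabulate prior·likelihood by source: [1] prior 0.5, lik 0.249, product 0.1245; [2] prior 0.25, lik 0.202, product 0.05050; [3] prior 0.25, lik 0.253, product 0.06325.
Normalizing constant = 0.23825; the posterior for Machine 1 is its product over the sum, 0.1245/0.23825 = 0.523.

Posterior probability ≈ 0.523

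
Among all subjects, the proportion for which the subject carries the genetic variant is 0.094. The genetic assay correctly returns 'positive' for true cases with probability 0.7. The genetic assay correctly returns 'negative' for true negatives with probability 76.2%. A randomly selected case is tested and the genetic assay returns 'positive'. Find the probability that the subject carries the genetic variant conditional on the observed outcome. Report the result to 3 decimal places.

Let H be the event that the subject carries the genetic variant. P(H) = 0.094, so P(¬H) = 0.906. With E the 'positive' result, P(E|H) = 0.7 and P(E|¬H) = 0.238.
P(E) = 0.7·0.094 + 0.238·0.906 = 0.065800 + 0.21563 = 0.28143.
By Bayes' theorem, P(H|E) = 0.065800 / 0.28143 = 0.234.

P(H | E) ≈ 0.234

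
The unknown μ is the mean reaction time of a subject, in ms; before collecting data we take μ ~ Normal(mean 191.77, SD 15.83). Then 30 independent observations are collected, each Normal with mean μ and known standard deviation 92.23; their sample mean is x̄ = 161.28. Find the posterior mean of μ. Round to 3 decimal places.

Prior precision 1/τ₀² = 1/15.83² = 0.00399060; data precision n/σ² = 30/92.23² = 0.00352677.
Posterior precision = 0.00399060 + 0.00352677 = 0.00751737.
Posterior mean = (0.00399060·191.77 + 0.00352677·161.28) / 0.00751737 = 177.466.

Posterior mean ≈ 177.466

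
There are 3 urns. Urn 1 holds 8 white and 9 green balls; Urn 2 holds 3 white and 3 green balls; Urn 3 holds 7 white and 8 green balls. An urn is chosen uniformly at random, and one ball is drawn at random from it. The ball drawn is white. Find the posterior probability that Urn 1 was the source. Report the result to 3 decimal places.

P(white|Urn 1) = 0.4706; P(white|Urn 2) = 0.5; P(white|Urn 3) = 0.4667.
Prior × likelihood for each source: 0.333333·0.4706=0.1569, 0.333333·0.5=0.1667, 0.333333·0.4667=0.1556. Summing gives P(white) = 0.47908.
P(Urn 1 | white) = 0.1569 / 0.47908 = 0.327.

Posterior probability ≈ 0.327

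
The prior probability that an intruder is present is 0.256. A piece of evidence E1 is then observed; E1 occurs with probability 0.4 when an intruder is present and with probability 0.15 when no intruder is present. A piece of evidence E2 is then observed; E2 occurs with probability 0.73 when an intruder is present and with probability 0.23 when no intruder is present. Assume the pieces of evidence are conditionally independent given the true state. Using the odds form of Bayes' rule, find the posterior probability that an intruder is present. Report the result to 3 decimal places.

Prior odds = 0.256/(1−0.256) = 0.34409. In log-odds, ln(0.34409) = -1.0669.
Add log likelihood ratios: ln(2.6667) + ln(3.1739) = 2.1358.
Posterior log-odds = 1.0689, so posterior odds = exp(1.0689) = 2.9123. Converting, P(H|E) = 2.9123/3.9123 = 0.744.

Posterior probability ≈ 0.744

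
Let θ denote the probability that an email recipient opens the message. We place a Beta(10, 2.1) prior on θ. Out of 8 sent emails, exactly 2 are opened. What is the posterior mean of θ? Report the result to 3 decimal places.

Posterior mean ≈ 0.597

The binomial likelihood is conjugate to the Beta prior: with 2 successes and 6 failures, the posterior is Beta(10+2, 2.1+6) = Beta(12, 8.1).
E[θ | data] = 12/(12+8.1) = 0.597.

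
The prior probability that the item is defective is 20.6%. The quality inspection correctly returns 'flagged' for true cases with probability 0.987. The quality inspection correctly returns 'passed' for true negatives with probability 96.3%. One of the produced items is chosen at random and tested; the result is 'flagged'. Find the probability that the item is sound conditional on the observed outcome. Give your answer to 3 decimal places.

Let H be the event that the item is defective. P(H) = 0.206, so P(¬H) = 0.794. With E the 'flagged' result, P(E|H) = 0.987 and P(E|¬H) = 0.037.
P(E) = 0.987·0.206 + 0.037·0.794 = 0.20332 + 0.029378 = 0.23270.
By Bayes' theorem, P(H|E) = 0.20332 / 0.23270 = 0.874. Hence P(¬H|E) = 1 − 0.874 = 0.126.

P(¬H | E) ≈ 0.126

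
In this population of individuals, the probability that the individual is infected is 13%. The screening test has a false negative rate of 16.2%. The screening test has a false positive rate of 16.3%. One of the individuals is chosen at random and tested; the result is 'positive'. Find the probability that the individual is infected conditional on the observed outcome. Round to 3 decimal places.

Let H be the event that the individual is infected. P(H) = 0.13, so P(¬H) = 0.87. With E the 'positive' result, P(E|H) = 0.838 and P(E|¬H) = 0.163.
P(E) = 0.838·0.13 + 0.163·0.87 = 0.10894 + 0.14181 = 0.25075.
By Bayes' theorem, P(H|E) = 0.10894 / 0.25075 = 0.434.

P(H | E) ≈ 0.434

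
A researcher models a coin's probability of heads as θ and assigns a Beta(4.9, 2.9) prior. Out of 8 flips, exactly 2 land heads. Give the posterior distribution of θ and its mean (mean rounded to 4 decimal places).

Observing 2 successes and 6 failures updates Beta(4.9, 2.9) by adding the success and failure counts to the two shape parameters: α = 4.9+2 = 6.9, β = 2.9+6 = 8.9.
Posterior mean = α/(α+β) = 6.9/15.8 = 0.4367.

Posterior: Beta(6.9, 8.9); mean ≈ 0.4367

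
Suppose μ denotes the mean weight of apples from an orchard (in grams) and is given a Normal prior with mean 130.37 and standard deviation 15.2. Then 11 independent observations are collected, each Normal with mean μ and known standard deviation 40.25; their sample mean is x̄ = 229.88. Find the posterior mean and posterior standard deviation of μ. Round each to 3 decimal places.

Posterior mean ≈ 191.141; posterior SD ≈ 9.484

With known σ, the Normal prior is conjugate. Weight on the data is w = (n/σ²)/(n/σ² + 1/τ₀²) = 0.00678986/(0.00678986+0.00432825) = 0.61070.
Posterior mean = w·x̄ + (1−w)·μ₀ = 0.61070·229.88 + 0.38930·130.37 = 191.141. Posterior variance = 1/(0.00678986+0.00432825) = 89.9433, so SD = 9.484.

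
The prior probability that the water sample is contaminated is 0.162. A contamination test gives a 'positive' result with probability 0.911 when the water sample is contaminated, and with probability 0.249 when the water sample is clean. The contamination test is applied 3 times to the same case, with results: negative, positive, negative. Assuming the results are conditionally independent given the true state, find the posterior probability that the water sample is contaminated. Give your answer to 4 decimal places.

Posterior P(H) ≈ 0.0098

With H the event that the water sample is contaminated, the joint likelihood of the observed sequence is P(data|H) = 0.089·0.911·0.089 = 0.0072160 and P(data|¬H) = 0.751·0.249·0.751 = 0.14044.
Bayes: P(H|data) = 0.162·0.0072160 / (0.162·0.0072160 + 0.838·0.14044) = 0.0011690/0.11885 = 0.0098.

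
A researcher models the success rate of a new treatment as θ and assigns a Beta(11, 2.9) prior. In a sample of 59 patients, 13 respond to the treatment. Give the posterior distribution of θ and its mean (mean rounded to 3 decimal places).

The binomial likelihood is conjugate to the Beta prior: with 13 successes and 46 failures, the posterior is Beta(11+13, 2.9+46) = Beta(24, 48.9).
E[θ | data] = 24/(24+48.9) = 0.329.

Posterior: Beta(24, 48.9); mean ≈ 0.329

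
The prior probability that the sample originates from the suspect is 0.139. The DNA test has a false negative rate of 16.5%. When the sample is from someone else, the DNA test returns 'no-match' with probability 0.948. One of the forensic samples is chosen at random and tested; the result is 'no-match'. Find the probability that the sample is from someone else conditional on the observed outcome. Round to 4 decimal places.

P(¬H | E) ≈ 0.9727

Let H be the event that the sample originates from the suspect. P(H) = 0.139, so P(¬H) = 0.861. With E the 'no-match' result, P(E|H) = 0.165 and P(E|¬H) = 0.948.
P(E) = 0.165·0.139 + 0.948·0.861 = 0.022935 + 0.81623 = 0.83916.
By Bayes' theorem, P(H|E) = 0.022935 / 0.83916 = 0.0273. Hence P(¬H|E) = 1 − 0.0273 = 0.9727.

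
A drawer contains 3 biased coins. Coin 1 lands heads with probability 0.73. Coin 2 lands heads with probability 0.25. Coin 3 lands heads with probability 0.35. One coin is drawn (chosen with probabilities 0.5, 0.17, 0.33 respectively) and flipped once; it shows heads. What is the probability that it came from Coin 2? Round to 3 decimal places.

P(heads|C1) = 0.73; P(heads|C2) = 0.25; P(heads|C3) = 0.35.
Prior × likelihood for each source: 0.5·0.73=0.3650, 0.17·0.25=0.04250, 0.33·0.35=0.1155. Summing gives P(heads) = 0.52300.
P(Coin 2 | heads) = 0.04250 / 0.52300 = 0.081.

Posterior probability ≈ 0.081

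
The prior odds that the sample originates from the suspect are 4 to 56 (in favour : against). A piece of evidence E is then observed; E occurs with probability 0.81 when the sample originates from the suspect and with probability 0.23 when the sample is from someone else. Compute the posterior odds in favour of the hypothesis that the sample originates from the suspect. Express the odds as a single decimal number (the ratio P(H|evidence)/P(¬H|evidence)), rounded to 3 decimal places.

Posterior odds ≈ 0.252

Prior odds = 4/56 = 0.071429.
Likelihood ratio for E = 0.81/0.23 = 3.5217.
Posterior odds = prior odds × LR = 0.25155.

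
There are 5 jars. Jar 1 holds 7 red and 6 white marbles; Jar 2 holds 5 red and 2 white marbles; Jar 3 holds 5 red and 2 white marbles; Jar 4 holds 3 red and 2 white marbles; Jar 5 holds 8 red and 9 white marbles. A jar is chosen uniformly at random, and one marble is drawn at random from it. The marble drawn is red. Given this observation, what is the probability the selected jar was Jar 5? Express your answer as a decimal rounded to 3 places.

P(red|Jar 1) = 0.5385; P(red|Jar 2) = 0.7143; P(red|Jar 3) = 0.7143; P(red|Jar 4) = 0.6; P(red|Jar 5) = 0.4706.
Prior × likelihood for each source: 0.2·0.5385=0.1077, 0.2·0.7143=0.1429, 0.2·0.7143=0.1429, 0.2·0.6=0.1200, 0.2·0.4706=0.09412. Summing gives P(red) = 0.60752.
P(Jar 5 | red) = 0.09412 / 0.60752 = 0.155.

Posterior probability ≈ 0.155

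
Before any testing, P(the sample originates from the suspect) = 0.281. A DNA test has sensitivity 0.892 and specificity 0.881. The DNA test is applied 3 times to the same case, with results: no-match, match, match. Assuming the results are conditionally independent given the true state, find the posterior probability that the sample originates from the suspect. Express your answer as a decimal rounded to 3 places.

Posterior P(H) ≈ 0.729

Let H be the event that the sample originates from the suspect; start with P(H) = 0.281. P('match'|H) = 0.892, P('match'|¬H) = 0.119.
Update on result 1 ('no-match'): P(H) ← 0.108·0.2810 / (0.108·0.2810 + 0.881·0.7190) = 0.030348/0.66379 = 0.0457.
Update on result 2 ('match'): P(H) ← 0.892·0.0457 / (0.892·0.0457 + 0.119·0.9543) = 0.040782/0.15434 = 0.2642.
Update on result 3 ('match'): P(H) ← 0.892·0.2642 / (0.892·0.2642 + 0.119·0.7358) = 0.23569/0.32325 = 0.7291.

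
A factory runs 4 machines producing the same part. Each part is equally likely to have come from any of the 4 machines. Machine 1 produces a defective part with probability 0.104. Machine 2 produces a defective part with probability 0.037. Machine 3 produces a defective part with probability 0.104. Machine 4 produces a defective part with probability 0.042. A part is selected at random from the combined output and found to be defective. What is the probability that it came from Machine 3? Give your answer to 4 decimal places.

Posterior probability ≈ 0.3624

Tabulate prior·likelihood by source: [1] prior 0.25, lik 0.104, product 0.02600; [2] prior 0.25, lik 0.037, product 0.009250; [3] prior 0.25, lik 0.104, product 0.02600; [4] prior 0.25, lik 0.042, product 0.01050.
Normalizing constant = 0.071750; the posterior for Machine 3 is its product over the sum, 0.02600/0.071750 = 0.3624.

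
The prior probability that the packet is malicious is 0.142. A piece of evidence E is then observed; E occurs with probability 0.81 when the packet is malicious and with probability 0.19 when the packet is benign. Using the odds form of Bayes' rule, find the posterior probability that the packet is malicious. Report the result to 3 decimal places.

Prior odds = 0.142/(1−0.142) = 0.16550. In log-odds, ln(0.16550) = -1.7988.
Add log likelihood ratio: ln(4.2632) = 1.4500.
Posterior log-odds = -0.34877, so posterior odds = exp(-0.34877) = 0.70556. Converting, P(H|E) = 0.70556/1.7056 = 0.414.

Posterior probability ≈ 0.414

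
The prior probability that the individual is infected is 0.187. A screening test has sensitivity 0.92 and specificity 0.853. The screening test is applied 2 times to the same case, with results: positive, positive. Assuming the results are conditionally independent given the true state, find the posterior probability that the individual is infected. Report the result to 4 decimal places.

Posterior P(H) ≈ 0.9001

Let H be the event that the individual is infected; start with P(H) = 0.187. P('positive'|H) = 0.92, P('positive'|¬H) = 0.147.
Update on result 1 ('positive'): P(H) ← 0.92·0.1870 / (0.92·0.1870 + 0.147·0.8130) = 0.17204/0.29155 = 0.5901.
Update on result 2 ('positive'): P(H) ← 0.92·0.5901 / (0.92·0.5901 + 0.147·0.4099) = 0.54288/0.60314 = 0.9001.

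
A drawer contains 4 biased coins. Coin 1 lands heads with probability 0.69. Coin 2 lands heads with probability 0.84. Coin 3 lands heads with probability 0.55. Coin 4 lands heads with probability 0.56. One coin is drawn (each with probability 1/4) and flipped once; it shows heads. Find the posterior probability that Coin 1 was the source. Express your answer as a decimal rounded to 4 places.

P(heads|C1) = 0.69; P(heads|C2) = 0.84; P(heads|C3) = 0.55; P(heads|C4) = 0.56.
Prior × likelihood for each source: 0.25·0.69=0.1725, 0.25·0.84=0.2100, 0.25·0.55=0.1375, 0.25·0.56=0.1400. Summing gives P(heads) = 0.66000.
P(Coin 1 | heads) = 0.1725 / 0.66000 = 0.2614.

Posterior probability ≈ 0.2614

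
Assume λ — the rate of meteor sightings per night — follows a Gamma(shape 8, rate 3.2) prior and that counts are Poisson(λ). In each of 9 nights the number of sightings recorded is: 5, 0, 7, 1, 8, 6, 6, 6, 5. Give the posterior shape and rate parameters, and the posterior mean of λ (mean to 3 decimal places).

Posterior: Gamma(shape=52, rate=12.2); mean ≈ 4.262

The Poisson likelihood adds the total count to the shape and the number of exposure periods to the rate. Here ∑xᵢ = 44 and n = 9, so shape 8→52 and rate 3.2→12.2.
E[λ | data] = 52/12.2 = 4.262.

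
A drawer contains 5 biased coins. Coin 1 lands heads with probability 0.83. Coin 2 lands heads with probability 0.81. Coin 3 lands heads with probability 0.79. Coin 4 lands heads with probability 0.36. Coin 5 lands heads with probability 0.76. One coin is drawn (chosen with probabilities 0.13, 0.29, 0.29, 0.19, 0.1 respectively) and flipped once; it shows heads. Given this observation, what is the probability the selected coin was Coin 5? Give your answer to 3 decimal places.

Tabulate prior·likelihood by source: [1] prior 0.13, lik 0.83, product 0.1079; [2] prior 0.29, lik 0.81, product 0.2349; [3] prior 0.29, lik 0.79, product 0.2291; [4] prior 0.19, lik 0.36, product 0.06840; [5] prior 0.1, lik 0.76, product 0.07600.
Normalizing constant = 0.71630; the posterior for Coin 5 is its product over the sum, 0.07600/0.71630 = 0.106.

Posterior probability ≈ 0.106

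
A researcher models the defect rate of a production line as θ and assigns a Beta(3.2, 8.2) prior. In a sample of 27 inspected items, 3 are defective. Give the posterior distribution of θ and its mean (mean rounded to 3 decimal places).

Posterior: Beta(6.2, 32.2); mean ≈ 0.161

The binomial likelihood is conjugate to the Beta prior: with 3 successes and 24 failures, the posterior is Beta(3.2+3, 8.2+24) = Beta(6.2, 32.2).
Posterior mean = α/(α+β) = 6.2/38.4 = 0.161.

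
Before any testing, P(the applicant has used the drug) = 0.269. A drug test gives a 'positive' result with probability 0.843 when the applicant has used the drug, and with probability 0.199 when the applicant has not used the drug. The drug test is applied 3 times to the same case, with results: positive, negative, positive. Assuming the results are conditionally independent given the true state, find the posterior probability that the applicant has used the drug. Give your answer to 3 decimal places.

Posterior P(H) ≈ 0.564

With H the event that the applicant has used the drug, the joint likelihood of the observed sequence is P(data|H) = 0.843·0.157·0.843 = 0.11157 and P(data|¬H) = 0.199·0.801·0.199 = 0.031720.
Bayes: P(H|data) = 0.269·0.11157 / (0.269·0.11157 + 0.731·0.031720) = 0.030013/0.053200 = 0.5641.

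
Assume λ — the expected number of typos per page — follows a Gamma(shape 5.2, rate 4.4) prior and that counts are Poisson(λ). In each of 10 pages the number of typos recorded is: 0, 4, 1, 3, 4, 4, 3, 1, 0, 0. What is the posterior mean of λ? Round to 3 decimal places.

Posterior mean ≈ 1.750

Total count ∑xᵢ = 20 over n = 10 pages.
Gamma is conjugate to the Poisson likelihood: posterior is Gamma(shape = 5.2+20 = 25.2, rate = 4.4+10 = 14.4).
E[λ | data] = 25.2/14.4 = 1.750.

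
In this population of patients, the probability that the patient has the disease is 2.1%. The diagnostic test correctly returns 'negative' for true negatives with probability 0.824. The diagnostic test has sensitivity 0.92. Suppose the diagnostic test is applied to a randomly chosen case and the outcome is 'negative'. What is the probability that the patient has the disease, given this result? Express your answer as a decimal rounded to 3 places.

Write H for 'the patient has the disease'. Prior odds H:¬H = 0.021/0.979 = 0.021450. For the 'negative' outcome, the likelihood ratio is 0.08/0.824 = 0.097087.
Posterior odds = 0.021450 × 0.097087 = 0.0020826, so P(H|E) = 0.0020826/(1+0.0020826) = 0.002.

P(H | E) ≈ 0.002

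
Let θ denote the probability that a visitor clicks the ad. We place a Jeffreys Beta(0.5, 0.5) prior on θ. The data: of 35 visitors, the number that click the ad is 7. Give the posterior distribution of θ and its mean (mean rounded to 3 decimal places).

Posterior: Beta(7.5, 28.5); mean ≈ 0.208

Observing 7 successes and 28 failures updates Beta(0.5, 0.5) by adding the success and failure counts to the two shape parameters: α = 0.5+7 = 7.5, β = 0.5+28 = 28.5.
Posterior mean = α/(α+β) = 7.5/36 = 0.208.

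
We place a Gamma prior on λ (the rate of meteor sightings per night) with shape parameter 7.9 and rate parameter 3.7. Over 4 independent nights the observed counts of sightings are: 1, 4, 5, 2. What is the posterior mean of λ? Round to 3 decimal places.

Posterior mean ≈ 2.584

The Poisson likelihood adds the total count to the shape and the number of exposure periods to the rate. Here ∑xᵢ = 12 and n = 4, so shape 7.9→19.9 and rate 3.7→7.7.
Posterior mean = shape/rate = 19.9/7.7 = 2.584.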